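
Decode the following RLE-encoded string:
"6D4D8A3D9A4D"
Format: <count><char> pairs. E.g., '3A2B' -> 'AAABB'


Expanding each <count><char> pair:
  6D -> 'DDDDDD'
  4D -> 'DDDD'
  8A -> 'AAAAAAAA'
  3D -> 'DDD'
  9A -> 'AAAAAAAAA'
  4D -> 'DDDD'

Decoded = DDDDDDDDDDAAAAAAAADDDAAAAAAAAADDDD


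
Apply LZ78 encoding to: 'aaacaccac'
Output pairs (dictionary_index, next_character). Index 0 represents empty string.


LZ78 encoding steps:
Dictionary: {0: ''}
Step 1: w='' (idx 0), next='a' -> output (0, 'a'), add 'a' as idx 1
Step 2: w='a' (idx 1), next='a' -> output (1, 'a'), add 'aa' as idx 2
Step 3: w='' (idx 0), next='c' -> output (0, 'c'), add 'c' as idx 3
Step 4: w='a' (idx 1), next='c' -> output (1, 'c'), add 'ac' as idx 4
Step 5: w='c' (idx 3), next='a' -> output (3, 'a'), add 'ca' as idx 5
Step 6: w='c' (idx 3), end of input -> output (3, '')


Encoded: [(0, 'a'), (1, 'a'), (0, 'c'), (1, 'c'), (3, 'a'), (3, '')]


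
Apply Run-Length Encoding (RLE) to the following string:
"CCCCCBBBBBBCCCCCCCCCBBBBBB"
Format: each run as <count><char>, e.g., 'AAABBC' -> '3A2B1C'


Scanning runs left to right:
  i=0: run of 'C' x 5 -> '5C'
  i=5: run of 'B' x 6 -> '6B'
  i=11: run of 'C' x 9 -> '9C'
  i=20: run of 'B' x 6 -> '6B'

RLE = 5C6B9C6B


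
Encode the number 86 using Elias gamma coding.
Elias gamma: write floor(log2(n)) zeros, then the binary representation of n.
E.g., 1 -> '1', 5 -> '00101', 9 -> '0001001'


num_bits = floor(log2(86)) + 1 = 7
leading_zeros = num_bits - 1 = 6
binary(86) = 1010110

Elias gamma(86) = '000000' + '1010110' = 0000001010110 (13 bits)


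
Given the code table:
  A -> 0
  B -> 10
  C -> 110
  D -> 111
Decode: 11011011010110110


Decoding:
110 -> C
110 -> C
110 -> C
10 -> B
110 -> C
110 -> C


Result: CCCBCC


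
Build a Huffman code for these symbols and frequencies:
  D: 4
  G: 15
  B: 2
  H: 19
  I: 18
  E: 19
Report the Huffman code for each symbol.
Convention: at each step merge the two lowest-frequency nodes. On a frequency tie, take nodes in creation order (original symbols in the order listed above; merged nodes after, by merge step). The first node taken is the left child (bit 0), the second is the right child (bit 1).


Huffman tree construction:
Step 1: Merge B(2) + D(4) = 6
Step 2: Merge (B+D)(6) + G(15) = 21
Step 3: Merge I(18) + H(19) = 37
Step 4: Merge E(19) + ((B+D)+G)(21) = 40
Step 5: Merge (I+H)(37) + (E+((B+D)+G))(40) = 77
Read each symbol's code off the tree from the root (left child = 0, right child = 1).

Codes:
  D: 1101 (length 4)
  G: 111 (length 3)
  B: 1100 (length 4)
  H: 01 (length 2)
  I: 00 (length 2)
  E: 10 (length 2)
Average code length: 181/77 = 2.3506 bits/symbol


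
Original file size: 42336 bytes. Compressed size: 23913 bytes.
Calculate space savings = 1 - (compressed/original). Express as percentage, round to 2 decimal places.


ratio = compressed/original = 23913/42336 = 0.564838
savings = 1 - ratio = 1 - 0.564838 = 0.435162
as a percentage: 0.435162 * 100 = 43.52%

Space savings = 1 - 23913/42336 = 43.52%


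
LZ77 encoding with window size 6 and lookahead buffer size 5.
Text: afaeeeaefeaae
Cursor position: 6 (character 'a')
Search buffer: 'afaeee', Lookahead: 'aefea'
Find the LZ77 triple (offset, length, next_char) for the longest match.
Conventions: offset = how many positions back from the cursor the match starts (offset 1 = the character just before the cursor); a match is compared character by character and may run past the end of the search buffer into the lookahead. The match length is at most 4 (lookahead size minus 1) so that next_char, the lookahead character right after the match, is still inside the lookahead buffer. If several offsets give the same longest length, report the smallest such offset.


Try each offset into the search buffer:
  offset=1 (pos 5, char 'e'): match length 0
  offset=2 (pos 4, char 'e'): match length 0
  offset=3 (pos 3, char 'e'): match length 0
  offset=4 (pos 2, char 'a'): match length 2
  offset=5 (pos 1, char 'f'): match length 0
  offset=6 (pos 0, char 'a'): match length 1
Longest match has length 2 at offset 4.
next_char = character at position 6 + 2 = 8 -> 'f'

Best match: offset=4, length=2 (matching 'ae' starting at position 2)
LZ77 triple: (4, 2, 'f')


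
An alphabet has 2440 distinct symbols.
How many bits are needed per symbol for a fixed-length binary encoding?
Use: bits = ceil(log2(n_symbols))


log2(2440) = 11.2527
Bracket: 2^11 = 2048 < 2440 <= 2^12 = 4096
So ceil(log2(2440)) = 12

bits = ceil(log2(2440)) = ceil(11.2527) = 12 bits


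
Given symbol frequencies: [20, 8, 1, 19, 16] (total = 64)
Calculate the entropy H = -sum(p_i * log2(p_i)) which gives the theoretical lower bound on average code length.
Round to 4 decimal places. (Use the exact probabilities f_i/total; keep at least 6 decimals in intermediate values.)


Per-symbol terms -p_i * log2(p_i) with p_i = f_i/64:
  p = 20/64 = 0.312500: log2(p) = -1.678072, -p*log2(p) = 0.524397
  p = 8/64 = 0.125000: log2(p) = -3.000000, -p*log2(p) = 0.375000
  p = 1/64 = 0.015625: log2(p) = -6.000000, -p*log2(p) = 0.093750
  p = 19/64 = 0.296875: log2(p) = -1.752072, -p*log2(p) = 0.520147
  p = 16/64 = 0.250000: log2(p) = -2.000000, -p*log2(p) = 0.500000
H = 0.524397 + 0.375000 + 0.093750 + 0.520147 + 0.500000 = 2.013294

H = 2.0133 bits/symbol


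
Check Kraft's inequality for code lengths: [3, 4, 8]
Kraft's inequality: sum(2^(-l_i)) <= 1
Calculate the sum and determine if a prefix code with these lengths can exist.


Sum = 2^(-3) + 2^(-4) + 2^(-8)
    = 0.125 + 0.0625 + 0.00390625
    = 49/256 = 0.19140625
Since 0.19140625 <= 1, Kraft's inequality IS satisfied.
A prefix code with these lengths CAN exist.

Kraft sum = 0.19140625. Satisfied.


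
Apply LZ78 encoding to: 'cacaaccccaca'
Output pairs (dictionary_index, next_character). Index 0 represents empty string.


LZ78 encoding steps:
Dictionary: {0: ''}
Step 1: w='' (idx 0), next='c' -> output (0, 'c'), add 'c' as idx 1
Step 2: w='' (idx 0), next='a' -> output (0, 'a'), add 'a' as idx 2
Step 3: w='c' (idx 1), next='a' -> output (1, 'a'), add 'ca' as idx 3
Step 4: w='a' (idx 2), next='c' -> output (2, 'c'), add 'ac' as idx 4
Step 5: w='c' (idx 1), next='c' -> output (1, 'c'), add 'cc' as idx 5
Step 6: w='ca' (idx 3), next='c' -> output (3, 'c'), add 'cac' as idx 6
Step 7: w='a' (idx 2), end of input -> output (2, '')


Encoded: [(0, 'c'), (0, 'a'), (1, 'a'), (2, 'c'), (1, 'c'), (3, 'c'), (2, '')]


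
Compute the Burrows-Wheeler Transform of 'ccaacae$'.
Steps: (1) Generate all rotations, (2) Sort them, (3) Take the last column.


Rotations (sorted):
  0: $ccaacae -> last char: e
  1: aacae$cc -> last char: c
  2: acae$cca -> last char: a
  3: ae$ccaac -> last char: c
  4: caacae$c -> last char: c
  5: cae$ccaa -> last char: a
  6: ccaacae$ -> last char: $
  7: e$ccaaca -> last char: a


BWT = ecacca$a


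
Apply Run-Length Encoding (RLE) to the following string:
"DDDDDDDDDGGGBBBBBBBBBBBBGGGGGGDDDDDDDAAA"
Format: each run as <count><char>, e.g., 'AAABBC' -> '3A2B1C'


Scanning runs left to right:
  i=0: run of 'D' x 9 -> '9D'
  i=9: run of 'G' x 3 -> '3G'
  i=12: run of 'B' x 12 -> '12B'
  i=24: run of 'G' x 6 -> '6G'
  i=30: run of 'D' x 7 -> '7D'
  i=37: run of 'A' x 3 -> '3A'

RLE = 9D3G12B6G7D3A


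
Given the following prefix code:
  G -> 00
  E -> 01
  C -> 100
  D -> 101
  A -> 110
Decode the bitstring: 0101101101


Decoding step by step:
Bits 01 -> E
Bits 01 -> E
Bits 101 -> D
Bits 101 -> D


Decoded message: EEDD


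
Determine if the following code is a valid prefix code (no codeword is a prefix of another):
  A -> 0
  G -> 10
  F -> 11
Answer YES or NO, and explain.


Checking each pair (does one codeword prefix another?):
  A='0' vs G='10': no prefix
  A='0' vs F='11': no prefix
  G='10' vs A='0': no prefix
  G='10' vs F='11': no prefix
  F='11' vs A='0': no prefix
  F='11' vs G='10': no prefix
No violation found over all pairs.

YES -- this is a valid prefix code. No codeword is a prefix of any other codeword.


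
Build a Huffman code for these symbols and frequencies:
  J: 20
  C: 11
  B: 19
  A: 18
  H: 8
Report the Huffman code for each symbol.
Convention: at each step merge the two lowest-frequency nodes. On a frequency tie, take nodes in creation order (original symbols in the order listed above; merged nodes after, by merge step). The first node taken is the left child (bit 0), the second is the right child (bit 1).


Huffman tree construction:
Step 1: Merge H(8) + C(11) = 19
Step 2: Merge A(18) + B(19) = 37
Step 3: Merge (H+C)(19) + J(20) = 39
Step 4: Merge (A+B)(37) + ((H+C)+J)(39) = 76
Read each symbol's code off the tree from the root (left child = 0, right child = 1).

Codes:
  J: 11 (length 2)
  C: 101 (length 3)
  B: 01 (length 2)
  A: 00 (length 2)
  H: 100 (length 3)
Average code length: 171/76 = 2.2500 bits/symbol


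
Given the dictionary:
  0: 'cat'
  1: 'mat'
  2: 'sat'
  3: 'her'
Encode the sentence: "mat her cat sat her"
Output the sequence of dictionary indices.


Look up each word in the dictionary:
  'mat' -> 1
  'her' -> 3
  'cat' -> 0
  'sat' -> 2
  'her' -> 3

Encoded: [1, 3, 0, 2, 3]


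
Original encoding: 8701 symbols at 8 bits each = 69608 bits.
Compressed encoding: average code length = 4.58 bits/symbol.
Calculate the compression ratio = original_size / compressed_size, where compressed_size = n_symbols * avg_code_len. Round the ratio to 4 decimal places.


original_size = n_symbols * orig_bits = 8701 * 8 = 69608 bits
compressed_size = n_symbols * avg_code_len = 8701 * 4.58 = 39850.58 bits
ratio = original_size / compressed_size = 69608 / 39850.58 = 1.7467

Compression ratio = 1.7467


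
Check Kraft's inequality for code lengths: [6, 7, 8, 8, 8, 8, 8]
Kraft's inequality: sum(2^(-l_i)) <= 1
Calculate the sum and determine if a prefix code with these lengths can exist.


Sum = 2^(-6) + 2^(-7) + 2^(-8) + 2^(-8) + 2^(-8) + 2^(-8) + 2^(-8)
    = 0.015625 + 0.0078125 + 0.00390625 + 0.00390625 + 0.00390625 + 0.00390625 + 0.00390625
    = 11/256 = 0.04296875
Since 0.04296875 <= 1, Kraft's inequality IS satisfied.
A prefix code with these lengths CAN exist.

Kraft sum = 0.04296875. Satisfied.


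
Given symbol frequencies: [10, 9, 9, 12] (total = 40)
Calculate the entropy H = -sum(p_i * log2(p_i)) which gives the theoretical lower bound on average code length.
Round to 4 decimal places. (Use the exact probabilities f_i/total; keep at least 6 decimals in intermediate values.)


Per-symbol terms -p_i * log2(p_i) with p_i = f_i/40:
  p = 10/40 = 0.250000: log2(p) = -2.000000, -p*log2(p) = 0.500000
  p = 9/40 = 0.225000: log2(p) = -2.152003, -p*log2(p) = 0.484201
  p = 9/40 = 0.225000: log2(p) = -2.152003, -p*log2(p) = 0.484201
  p = 12/40 = 0.300000: log2(p) = -1.736966, -p*log2(p) = 0.521090
H = 0.500000 + 0.484201 + 0.484201 + 0.521090 = 1.989492

H = 1.9895 bits/symbol


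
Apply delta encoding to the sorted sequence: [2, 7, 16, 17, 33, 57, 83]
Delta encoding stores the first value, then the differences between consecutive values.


First value: 2
Deltas:
  7 - 2 = 5
  16 - 7 = 9
  17 - 16 = 1
  33 - 17 = 16
  57 - 33 = 24
  83 - 57 = 26


Delta encoded: [2, 5, 9, 1, 16, 24, 26]


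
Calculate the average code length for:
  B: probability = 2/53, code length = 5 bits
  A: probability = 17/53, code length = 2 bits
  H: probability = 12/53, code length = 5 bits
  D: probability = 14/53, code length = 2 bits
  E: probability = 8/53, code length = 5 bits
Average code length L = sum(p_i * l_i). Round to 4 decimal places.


Weighted contributions p_i * l_i:
  B: (2/53) * 5 = 10/53
  A: (17/53) * 2 = 34/53
  H: (12/53) * 5 = 60/53
  D: (14/53) * 2 = 28/53
  E: (8/53) * 5 = 40/53
Sum = (10 + 34 + 60 + 28 + 40)/53 = 172/53

L = 172/53 = 3.2453 bits/symbol


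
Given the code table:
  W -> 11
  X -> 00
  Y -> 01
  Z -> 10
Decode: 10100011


Decoding:
10 -> Z
10 -> Z
00 -> X
11 -> W


Result: ZZXW


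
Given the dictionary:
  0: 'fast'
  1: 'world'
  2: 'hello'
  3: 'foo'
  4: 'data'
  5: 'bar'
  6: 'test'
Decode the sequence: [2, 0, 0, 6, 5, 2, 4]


Look up each index in the dictionary:
  2 -> 'hello'
  0 -> 'fast'
  0 -> 'fast'
  6 -> 'test'
  5 -> 'bar'
  2 -> 'hello'
  4 -> 'data'

Decoded: "hello fast fast test bar hello data"


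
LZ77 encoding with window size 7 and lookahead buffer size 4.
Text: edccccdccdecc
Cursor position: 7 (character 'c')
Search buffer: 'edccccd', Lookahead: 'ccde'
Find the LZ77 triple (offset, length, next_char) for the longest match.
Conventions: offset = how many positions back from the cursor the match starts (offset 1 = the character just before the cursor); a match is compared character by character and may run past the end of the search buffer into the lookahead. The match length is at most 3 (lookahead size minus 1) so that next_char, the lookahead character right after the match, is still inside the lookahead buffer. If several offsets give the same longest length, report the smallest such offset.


Try each offset into the search buffer:
  offset=1 (pos 6, char 'd'): match length 0
  offset=2 (pos 5, char 'c'): match length 1
  offset=3 (pos 4, char 'c'): match length 3
  offset=4 (pos 3, char 'c'): match length 2
  offset=5 (pos 2, char 'c'): match length 2
  offset=6 (pos 1, char 'd'): match length 0
  offset=7 (pos 0, char 'e'): match length 0
Longest match has length 3 at offset 3.
next_char = character at position 7 + 3 = 10 -> 'e'

Best match: offset=3, length=3 (matching 'ccd' starting at position 4)
LZ77 triple: (3, 3, 'e')


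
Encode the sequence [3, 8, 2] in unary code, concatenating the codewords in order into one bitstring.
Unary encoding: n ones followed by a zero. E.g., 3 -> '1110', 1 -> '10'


Encode each number as n ones followed by a terminating 0:
  3 -> 1110 (4 bits)
  8 -> 111111110 (9 bits)
  2 -> 110 (3 bits)
Total length = 4 + 9 + 3 = 16 bits.

Unary([3, 8, 2]) = 1110111111110110 (16 bits)


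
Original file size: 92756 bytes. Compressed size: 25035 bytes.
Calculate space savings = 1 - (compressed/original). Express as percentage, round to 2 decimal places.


ratio = compressed/original = 25035/92756 = 0.269902
savings = 1 - ratio = 1 - 0.269902 = 0.730098
as a percentage: 0.730098 * 100 = 73.01%

Space savings = 1 - 25035/92756 = 73.01%


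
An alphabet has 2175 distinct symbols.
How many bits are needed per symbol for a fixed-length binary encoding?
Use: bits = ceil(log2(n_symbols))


log2(2175) = 11.0868
Bracket: 2^11 = 2048 < 2175 <= 2^12 = 4096
So ceil(log2(2175)) = 12

bits = ceil(log2(2175)) = ceil(11.0868) = 12 bits


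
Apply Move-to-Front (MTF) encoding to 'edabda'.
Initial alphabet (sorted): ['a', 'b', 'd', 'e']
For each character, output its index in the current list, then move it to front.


MTF encoding:
'e': index 3 in ['a', 'b', 'd', 'e'] -> ['e', 'a', 'b', 'd']
'd': index 3 in ['e', 'a', 'b', 'd'] -> ['d', 'e', 'a', 'b']
'a': index 2 in ['d', 'e', 'a', 'b'] -> ['a', 'd', 'e', 'b']
'b': index 3 in ['a', 'd', 'e', 'b'] -> ['b', 'a', 'd', 'e']
'd': index 2 in ['b', 'a', 'd', 'e'] -> ['d', 'b', 'a', 'e']
'a': index 2 in ['d', 'b', 'a', 'e'] -> ['a', 'd', 'b', 'e']


Output: [3, 3, 2, 3, 2, 2]


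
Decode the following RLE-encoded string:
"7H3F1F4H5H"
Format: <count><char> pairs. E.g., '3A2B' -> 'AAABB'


Expanding each <count><char> pair:
  7H -> 'HHHHHHH'
  3F -> 'FFF'
  1F -> 'F'
  4H -> 'HHHH'
  5H -> 'HHHHH'

Decoded = HHHHHHHFFFFHHHHHHHHH


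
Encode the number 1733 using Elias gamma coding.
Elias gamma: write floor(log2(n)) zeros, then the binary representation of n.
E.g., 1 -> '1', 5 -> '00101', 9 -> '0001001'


num_bits = floor(log2(1733)) + 1 = 11
leading_zeros = num_bits - 1 = 10
binary(1733) = 11011000101

Elias gamma(1733) = '0000000000' + '11011000101' = 000000000011011000101 (21 bits)


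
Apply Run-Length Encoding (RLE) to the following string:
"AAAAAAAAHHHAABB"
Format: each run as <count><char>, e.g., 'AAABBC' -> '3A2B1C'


Scanning runs left to right:
  i=0: run of 'A' x 8 -> '8A'
  i=8: run of 'H' x 3 -> '3H'
  i=11: run of 'A' x 2 -> '2A'
  i=13: run of 'B' x 2 -> '2B'

RLE = 8A3H2A2B


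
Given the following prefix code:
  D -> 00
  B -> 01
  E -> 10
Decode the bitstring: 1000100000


Decoding step by step:
Bits 10 -> E
Bits 00 -> D
Bits 10 -> E
Bits 00 -> D
Bits 00 -> D


Decoded message: EDEDD


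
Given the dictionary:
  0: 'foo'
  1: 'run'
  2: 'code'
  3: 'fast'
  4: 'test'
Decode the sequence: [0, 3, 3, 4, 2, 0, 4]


Look up each index in the dictionary:
  0 -> 'foo'
  3 -> 'fast'
  3 -> 'fast'
  4 -> 'test'
  2 -> 'code'
  0 -> 'foo'
  4 -> 'test'

Decoded: "foo fast fast test code foo test"


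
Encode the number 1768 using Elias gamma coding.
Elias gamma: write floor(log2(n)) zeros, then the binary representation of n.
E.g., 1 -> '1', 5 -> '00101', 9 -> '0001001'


num_bits = floor(log2(1768)) + 1 = 11
leading_zeros = num_bits - 1 = 10
binary(1768) = 11011101000

Elias gamma(1768) = '0000000000' + '11011101000' = 000000000011011101000 (21 bits)


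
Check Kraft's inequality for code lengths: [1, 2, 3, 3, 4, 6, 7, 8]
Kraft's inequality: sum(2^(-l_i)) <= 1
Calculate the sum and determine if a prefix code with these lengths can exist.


Sum = 2^(-1) + 2^(-2) + 2^(-3) + 2^(-3) + 2^(-4) + 2^(-6) + 2^(-7) + 2^(-8)
    = 0.5 + 0.25 + 0.125 + 0.125 + 0.0625 + 0.015625 + 0.0078125 + 0.00390625
    = 279/256 = 1.08984375
Since 1.08984375 > 1, Kraft's inequality is NOT satisfied.
A prefix code with these lengths CANNOT exist.

Kraft sum = 1.08984375. Not satisfied.


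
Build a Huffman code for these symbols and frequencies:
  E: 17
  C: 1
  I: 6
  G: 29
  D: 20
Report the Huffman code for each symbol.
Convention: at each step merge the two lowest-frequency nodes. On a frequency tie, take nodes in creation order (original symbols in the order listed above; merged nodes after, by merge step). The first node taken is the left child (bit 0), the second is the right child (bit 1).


Huffman tree construction:
Step 1: Merge C(1) + I(6) = 7
Step 2: Merge (C+I)(7) + E(17) = 24
Step 3: Merge D(20) + ((C+I)+E)(24) = 44
Step 4: Merge G(29) + (D+((C+I)+E))(44) = 73
Read each symbol's code off the tree from the root (left child = 0, right child = 1).

Codes:
  E: 111 (length 3)
  C: 1100 (length 4)
  I: 1101 (length 4)
  G: 0 (length 1)
  D: 10 (length 2)
Average code length: 148/73 = 2.0274 bits/symbol


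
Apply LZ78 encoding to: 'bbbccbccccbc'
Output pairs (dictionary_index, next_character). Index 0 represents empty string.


LZ78 encoding steps:
Dictionary: {0: ''}
Step 1: w='' (idx 0), next='b' -> output (0, 'b'), add 'b' as idx 1
Step 2: w='b' (idx 1), next='b' -> output (1, 'b'), add 'bb' as idx 2
Step 3: w='' (idx 0), next='c' -> output (0, 'c'), add 'c' as idx 3
Step 4: w='c' (idx 3), next='b' -> output (3, 'b'), add 'cb' as idx 4
Step 5: w='c' (idx 3), next='c' -> output (3, 'c'), add 'cc' as idx 5
Step 6: w='cc' (idx 5), next='b' -> output (5, 'b'), add 'ccb' as idx 6
Step 7: w='c' (idx 3), end of input -> output (3, '')


Encoded: [(0, 'b'), (1, 'b'), (0, 'c'), (3, 'b'), (3, 'c'), (5, 'b'), (3, '')]


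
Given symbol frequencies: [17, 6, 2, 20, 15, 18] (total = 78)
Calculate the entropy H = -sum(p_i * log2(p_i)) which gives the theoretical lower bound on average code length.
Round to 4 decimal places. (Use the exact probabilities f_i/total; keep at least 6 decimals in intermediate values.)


Per-symbol terms -p_i * log2(p_i) with p_i = f_i/78:
  p = 17/78 = 0.217949: log2(p) = -2.197939, -p*log2(p) = 0.479038
  p = 6/78 = 0.076923: log2(p) = -3.700440, -p*log2(p) = 0.284649
  p = 2/78 = 0.025641: log2(p) = -5.285402, -p*log2(p) = 0.135523
  p = 20/78 = 0.256410: log2(p) = -1.963474, -p*log2(p) = 0.503455
  p = 15/78 = 0.192308: log2(p) = -2.378512, -p*log2(p) = 0.457406
  p = 18/78 = 0.230769: log2(p) = -2.115477, -p*log2(p) = 0.488187
H = 0.479038 + 0.284649 + 0.135523 + 0.503455 + 0.457406 + 0.488187 = 2.348258

H = 2.3483 bits/symbol


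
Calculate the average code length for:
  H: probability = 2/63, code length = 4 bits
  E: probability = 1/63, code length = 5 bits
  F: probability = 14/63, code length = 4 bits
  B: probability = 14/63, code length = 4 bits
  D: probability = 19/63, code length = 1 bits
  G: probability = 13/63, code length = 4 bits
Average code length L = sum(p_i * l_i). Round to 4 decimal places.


Weighted contributions p_i * l_i:
  H: (2/63) * 4 = 8/63
  E: (1/63) * 5 = 5/63
  F: (14/63) * 4 = 56/63
  B: (14/63) * 4 = 56/63
  D: (19/63) * 1 = 19/63
  G: (13/63) * 4 = 52/63
Sum = (8 + 5 + 56 + 56 + 19 + 52)/63 = 196/63

L = 196/63 = 3.1111 bits/symbol


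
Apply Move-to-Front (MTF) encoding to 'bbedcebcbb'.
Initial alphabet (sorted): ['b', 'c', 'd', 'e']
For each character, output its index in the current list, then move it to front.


MTF encoding:
'b': index 0 in ['b', 'c', 'd', 'e'] -> ['b', 'c', 'd', 'e']
'b': index 0 in ['b', 'c', 'd', 'e'] -> ['b', 'c', 'd', 'e']
'e': index 3 in ['b', 'c', 'd', 'e'] -> ['e', 'b', 'c', 'd']
'd': index 3 in ['e', 'b', 'c', 'd'] -> ['d', 'e', 'b', 'c']
'c': index 3 in ['d', 'e', 'b', 'c'] -> ['c', 'd', 'e', 'b']
'e': index 2 in ['c', 'd', 'e', 'b'] -> ['e', 'c', 'd', 'b']
'b': index 3 in ['e', 'c', 'd', 'b'] -> ['b', 'e', 'c', 'd']
'c': index 2 in ['b', 'e', 'c', 'd'] -> ['c', 'b', 'e', 'd']
'b': index 1 in ['c', 'b', 'e', 'd'] -> ['b', 'c', 'e', 'd']
'b': index 0 in ['b', 'c', 'e', 'd'] -> ['b', 'c', 'e', 'd']


Output: [0, 0, 3, 3, 3, 2, 3, 2, 1, 0]


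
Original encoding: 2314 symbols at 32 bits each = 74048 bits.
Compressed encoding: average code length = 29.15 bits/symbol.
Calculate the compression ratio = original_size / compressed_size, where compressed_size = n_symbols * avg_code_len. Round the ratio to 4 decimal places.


original_size = n_symbols * orig_bits = 2314 * 32 = 74048 bits
compressed_size = n_symbols * avg_code_len = 2314 * 29.15 = 67453.1 bits
ratio = original_size / compressed_size = 74048 / 67453.1 = 1.0978

Compression ratio = 1.0978


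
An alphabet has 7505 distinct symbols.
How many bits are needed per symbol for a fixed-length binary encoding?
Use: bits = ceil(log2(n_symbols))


log2(7505) = 12.8736
Bracket: 2^12 = 4096 < 7505 <= 2^13 = 8192
So ceil(log2(7505)) = 13

bits = ceil(log2(7505)) = ceil(12.8736) = 13 bits


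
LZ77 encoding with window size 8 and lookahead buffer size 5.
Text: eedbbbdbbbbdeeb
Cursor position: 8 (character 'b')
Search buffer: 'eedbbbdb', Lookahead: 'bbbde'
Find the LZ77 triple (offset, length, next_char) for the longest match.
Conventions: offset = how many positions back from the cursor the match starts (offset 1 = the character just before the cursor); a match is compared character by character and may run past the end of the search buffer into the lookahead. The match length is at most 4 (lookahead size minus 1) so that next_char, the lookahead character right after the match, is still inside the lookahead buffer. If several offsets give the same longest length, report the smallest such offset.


Try each offset into the search buffer:
  offset=1 (pos 7, char 'b'): match length 3
  offset=2 (pos 6, char 'd'): match length 0
  offset=3 (pos 5, char 'b'): match length 1
  offset=4 (pos 4, char 'b'): match length 2
  offset=5 (pos 3, char 'b'): match length 4
  offset=6 (pos 2, char 'd'): match length 0
  offset=7 (pos 1, char 'e'): match length 0
  offset=8 (pos 0, char 'e'): match length 0
Longest match has length 4 at offset 5.
next_char = character at position 8 + 4 = 12 -> 'e'

Best match: offset=5, length=4 (matching 'bbbd' starting at position 3)
LZ77 triple: (5, 4, 'e')


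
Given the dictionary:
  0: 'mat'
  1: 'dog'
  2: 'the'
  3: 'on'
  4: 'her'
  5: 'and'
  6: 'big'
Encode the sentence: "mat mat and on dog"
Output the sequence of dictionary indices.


Look up each word in the dictionary:
  'mat' -> 0
  'mat' -> 0
  'and' -> 5
  'on' -> 3
  'dog' -> 1

Encoded: [0, 0, 5, 3, 1]


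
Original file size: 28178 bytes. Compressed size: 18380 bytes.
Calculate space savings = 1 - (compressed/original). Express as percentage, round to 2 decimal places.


ratio = compressed/original = 18380/28178 = 0.652282
savings = 1 - ratio = 1 - 0.652282 = 0.347718
as a percentage: 0.347718 * 100 = 34.77%

Space savings = 1 - 18380/28178 = 34.77%


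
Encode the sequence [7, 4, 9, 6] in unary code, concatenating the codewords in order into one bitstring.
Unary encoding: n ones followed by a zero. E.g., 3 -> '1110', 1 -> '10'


Encode each number as n ones followed by a terminating 0:
  7 -> 11111110 (8 bits)
  4 -> 11110 (5 bits)
  9 -> 1111111110 (10 bits)
  6 -> 1111110 (7 bits)
Total length = 8 + 5 + 10 + 7 = 30 bits.

Unary([7, 4, 9, 6]) = 111111101111011111111101111110 (30 bits)


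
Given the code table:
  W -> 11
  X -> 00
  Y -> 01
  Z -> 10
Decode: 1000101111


Decoding:
10 -> Z
00 -> X
10 -> Z
11 -> W
11 -> W


Result: ZXZWW


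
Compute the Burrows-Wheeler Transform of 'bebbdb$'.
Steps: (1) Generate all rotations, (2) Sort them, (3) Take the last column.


Rotations (sorted):
  0: $bebbdb -> last char: b
  1: b$bebbd -> last char: d
  2: bbdb$be -> last char: e
  3: bdb$beb -> last char: b
  4: bebbdb$ -> last char: $
  5: db$bebb -> last char: b
  6: ebbdb$b -> last char: b


BWT = bdeb$bb


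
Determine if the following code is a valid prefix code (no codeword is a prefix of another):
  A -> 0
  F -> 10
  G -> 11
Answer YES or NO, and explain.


Checking each pair (does one codeword prefix another?):
  A='0' vs F='10': no prefix
  A='0' vs G='11': no prefix
  F='10' vs A='0': no prefix
  F='10' vs G='11': no prefix
  G='11' vs A='0': no prefix
  G='11' vs F='10': no prefix
No violation found over all pairs.

YES -- this is a valid prefix code. No codeword is a prefix of any other codeword.


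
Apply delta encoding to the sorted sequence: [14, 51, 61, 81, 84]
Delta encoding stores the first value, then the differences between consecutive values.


First value: 14
Deltas:
  51 - 14 = 37
  61 - 51 = 10
  81 - 61 = 20
  84 - 81 = 3


Delta encoded: [14, 37, 10, 20, 3]


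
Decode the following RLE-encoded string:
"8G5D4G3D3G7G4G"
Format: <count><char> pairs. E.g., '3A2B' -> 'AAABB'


Expanding each <count><char> pair:
  8G -> 'GGGGGGGG'
  5D -> 'DDDDD'
  4G -> 'GGGG'
  3D -> 'DDD'
  3G -> 'GGG'
  7G -> 'GGGGGGG'
  4G -> 'GGGG'

Decoded = GGGGGGGGDDDDDGGGGDDDGGGGGGGGGGGGGG


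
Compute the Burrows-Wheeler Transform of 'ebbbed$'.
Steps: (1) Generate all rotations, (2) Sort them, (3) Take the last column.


Rotations (sorted):
  0: $ebbbed -> last char: d
  1: bbbed$e -> last char: e
  2: bbed$eb -> last char: b
  3: bed$ebb -> last char: b
  4: d$ebbbe -> last char: e
  5: ebbbed$ -> last char: $
  6: ed$ebbb -> last char: b


BWT = debbe$b


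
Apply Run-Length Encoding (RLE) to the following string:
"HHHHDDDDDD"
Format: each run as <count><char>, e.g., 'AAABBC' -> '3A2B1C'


Scanning runs left to right:
  i=0: run of 'H' x 4 -> '4H'
  i=4: run of 'D' x 6 -> '6D'

RLE = 4H6D


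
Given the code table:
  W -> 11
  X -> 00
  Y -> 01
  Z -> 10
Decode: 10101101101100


Decoding:
10 -> Z
10 -> Z
11 -> W
01 -> Y
10 -> Z
11 -> W
00 -> X


Result: ZZWYZWX


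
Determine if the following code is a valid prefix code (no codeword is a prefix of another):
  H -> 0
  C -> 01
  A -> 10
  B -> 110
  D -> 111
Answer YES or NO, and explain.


Checking each pair (does one codeword prefix another?):
  H='0' vs C='01': prefix -- VIOLATION

NO -- this is NOT a valid prefix code. H (0) is a prefix of C (01).


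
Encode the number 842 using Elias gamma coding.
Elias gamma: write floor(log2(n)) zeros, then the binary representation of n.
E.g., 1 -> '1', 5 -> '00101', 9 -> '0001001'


num_bits = floor(log2(842)) + 1 = 10
leading_zeros = num_bits - 1 = 9
binary(842) = 1101001010

Elias gamma(842) = '000000000' + '1101001010' = 0000000001101001010 (19 bits)


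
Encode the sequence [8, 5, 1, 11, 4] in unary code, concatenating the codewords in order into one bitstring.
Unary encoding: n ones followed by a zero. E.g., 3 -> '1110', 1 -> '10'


Encode each number as n ones followed by a terminating 0:
  8 -> 111111110 (9 bits)
  5 -> 111110 (6 bits)
  1 -> 10 (2 bits)
  11 -> 111111111110 (12 bits)
  4 -> 11110 (5 bits)
Total length = 9 + 6 + 2 + 12 + 5 = 34 bits.

Unary([8, 5, 1, 11, 4]) = 1111111101111101011111111111011110 (34 bits)


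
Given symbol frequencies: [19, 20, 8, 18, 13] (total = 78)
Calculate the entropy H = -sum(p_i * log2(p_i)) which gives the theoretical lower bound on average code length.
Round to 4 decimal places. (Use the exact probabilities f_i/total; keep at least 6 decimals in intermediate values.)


Per-symbol terms -p_i * log2(p_i) with p_i = f_i/78:
  p = 19/78 = 0.243590: log2(p) = -2.037475, -p*log2(p) = 0.496308
  p = 20/78 = 0.256410: log2(p) = -1.963474, -p*log2(p) = 0.503455
  p = 8/78 = 0.102564: log2(p) = -3.285402, -p*log2(p) = 0.336964
  p = 18/78 = 0.230769: log2(p) = -2.115477, -p*log2(p) = 0.488187
  p = 13/78 = 0.166667: log2(p) = -2.584963, -p*log2(p) = 0.430827
H = 0.496308 + 0.503455 + 0.336964 + 0.488187 + 0.430827 = 2.255741

H = 2.2557 bits/symbol


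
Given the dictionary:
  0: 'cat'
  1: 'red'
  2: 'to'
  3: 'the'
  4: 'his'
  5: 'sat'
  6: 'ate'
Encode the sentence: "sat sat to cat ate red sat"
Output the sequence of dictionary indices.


Look up each word in the dictionary:
  'sat' -> 5
  'sat' -> 5
  'to' -> 2
  'cat' -> 0
  'ate' -> 6
  'red' -> 1
  'sat' -> 5

Encoded: [5, 5, 2, 0, 6, 1, 5]


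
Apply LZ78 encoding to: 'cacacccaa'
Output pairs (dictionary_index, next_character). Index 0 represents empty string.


LZ78 encoding steps:
Dictionary: {0: ''}
Step 1: w='' (idx 0), next='c' -> output (0, 'c'), add 'c' as idx 1
Step 2: w='' (idx 0), next='a' -> output (0, 'a'), add 'a' as idx 2
Step 3: w='c' (idx 1), next='a' -> output (1, 'a'), add 'ca' as idx 3
Step 4: w='c' (idx 1), next='c' -> output (1, 'c'), add 'cc' as idx 4
Step 5: w='ca' (idx 3), next='a' -> output (3, 'a'), add 'caa' as idx 5


Encoded: [(0, 'c'), (0, 'a'), (1, 'a'), (1, 'c'), (3, 'a')]


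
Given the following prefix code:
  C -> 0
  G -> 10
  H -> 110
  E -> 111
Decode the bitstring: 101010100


Decoding step by step:
Bits 10 -> G
Bits 10 -> G
Bits 10 -> G
Bits 10 -> G
Bits 0 -> C


Decoded message: GGGGC


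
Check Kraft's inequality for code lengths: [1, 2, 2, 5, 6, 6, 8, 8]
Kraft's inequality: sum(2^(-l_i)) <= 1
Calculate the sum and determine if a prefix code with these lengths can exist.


Sum = 2^(-1) + 2^(-2) + 2^(-2) + 2^(-5) + 2^(-6) + 2^(-6) + 2^(-8) + 2^(-8)
    = 0.5 + 0.25 + 0.25 + 0.03125 + 0.015625 + 0.015625 + 0.00390625 + 0.00390625
    = 274/256 = 1.0703125
Since 1.0703125 > 1, Kraft's inequality is NOT satisfied.
A prefix code with these lengths CANNOT exist.

Kraft sum = 1.0703125. Not satisfied.


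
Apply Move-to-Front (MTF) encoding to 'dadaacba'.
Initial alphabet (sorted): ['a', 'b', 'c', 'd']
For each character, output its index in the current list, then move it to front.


MTF encoding:
'd': index 3 in ['a', 'b', 'c', 'd'] -> ['d', 'a', 'b', 'c']
'a': index 1 in ['d', 'a', 'b', 'c'] -> ['a', 'd', 'b', 'c']
'd': index 1 in ['a', 'd', 'b', 'c'] -> ['d', 'a', 'b', 'c']
'a': index 1 in ['d', 'a', 'b', 'c'] -> ['a', 'd', 'b', 'c']
'a': index 0 in ['a', 'd', 'b', 'c'] -> ['a', 'd', 'b', 'c']
'c': index 3 in ['a', 'd', 'b', 'c'] -> ['c', 'a', 'd', 'b']
'b': index 3 in ['c', 'a', 'd', 'b'] -> ['b', 'c', 'a', 'd']
'a': index 2 in ['b', 'c', 'a', 'd'] -> ['a', 'b', 'c', 'd']


Output: [3, 1, 1, 1, 0, 3, 3, 2]


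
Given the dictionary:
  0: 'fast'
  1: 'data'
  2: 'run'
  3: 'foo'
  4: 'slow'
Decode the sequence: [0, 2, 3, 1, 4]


Look up each index in the dictionary:
  0 -> 'fast'
  2 -> 'run'
  3 -> 'foo'
  1 -> 'data'
  4 -> 'slow'

Decoded: "fast run foo data slow"


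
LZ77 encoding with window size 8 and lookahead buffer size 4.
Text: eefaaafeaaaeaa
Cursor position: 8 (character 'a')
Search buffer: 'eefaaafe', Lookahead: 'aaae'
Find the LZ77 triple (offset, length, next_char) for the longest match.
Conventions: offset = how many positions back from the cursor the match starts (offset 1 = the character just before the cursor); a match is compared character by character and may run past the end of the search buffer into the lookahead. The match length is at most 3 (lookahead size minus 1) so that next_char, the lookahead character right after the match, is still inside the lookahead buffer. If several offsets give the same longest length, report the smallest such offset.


Try each offset into the search buffer:
  offset=1 (pos 7, char 'e'): match length 0
  offset=2 (pos 6, char 'f'): match length 0
  offset=3 (pos 5, char 'a'): match length 1
  offset=4 (pos 4, char 'a'): match length 2
  offset=5 (pos 3, char 'a'): match length 3
  offset=6 (pos 2, char 'f'): match length 0
  offset=7 (pos 1, char 'e'): match length 0
  offset=8 (pos 0, char 'e'): match length 0
Longest match has length 3 at offset 5.
next_char = character at position 8 + 3 = 11 -> 'e'

Best match: offset=5, length=3 (matching 'aaa' starting at position 3)
LZ77 triple: (5, 3, 'e')


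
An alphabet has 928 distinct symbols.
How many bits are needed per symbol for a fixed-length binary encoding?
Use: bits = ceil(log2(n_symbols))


log2(928) = 9.858
Bracket: 2^9 = 512 < 928 <= 2^10 = 1024
So ceil(log2(928)) = 10

bits = ceil(log2(928)) = ceil(9.858) = 10 bits


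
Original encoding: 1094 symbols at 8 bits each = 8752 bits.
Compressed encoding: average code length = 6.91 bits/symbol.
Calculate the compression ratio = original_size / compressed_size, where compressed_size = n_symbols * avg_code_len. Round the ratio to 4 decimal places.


original_size = n_symbols * orig_bits = 1094 * 8 = 8752 bits
compressed_size = n_symbols * avg_code_len = 1094 * 6.91 = 7559.54 bits
ratio = original_size / compressed_size = 8752 / 7559.54 = 1.1577

Compression ratio = 1.1577


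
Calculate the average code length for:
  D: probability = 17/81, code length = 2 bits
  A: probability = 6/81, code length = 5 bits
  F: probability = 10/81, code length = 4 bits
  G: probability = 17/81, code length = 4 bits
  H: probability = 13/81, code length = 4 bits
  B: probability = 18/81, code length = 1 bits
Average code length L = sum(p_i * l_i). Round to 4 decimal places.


Weighted contributions p_i * l_i:
  D: (17/81) * 2 = 34/81
  A: (6/81) * 5 = 30/81
  F: (10/81) * 4 = 40/81
  G: (17/81) * 4 = 68/81
  H: (13/81) * 4 = 52/81
  B: (18/81) * 1 = 18/81
Sum = (34 + 30 + 40 + 68 + 52 + 18)/81 = 242/81

L = 242/81 = 2.9877 bits/symbol


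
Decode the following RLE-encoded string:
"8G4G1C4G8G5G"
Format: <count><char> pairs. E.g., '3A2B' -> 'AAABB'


Expanding each <count><char> pair:
  8G -> 'GGGGGGGG'
  4G -> 'GGGG'
  1C -> 'C'
  4G -> 'GGGG'
  8G -> 'GGGGGGGG'
  5G -> 'GGGGG'

Decoded = GGGGGGGGGGGGCGGGGGGGGGGGGGGGGG


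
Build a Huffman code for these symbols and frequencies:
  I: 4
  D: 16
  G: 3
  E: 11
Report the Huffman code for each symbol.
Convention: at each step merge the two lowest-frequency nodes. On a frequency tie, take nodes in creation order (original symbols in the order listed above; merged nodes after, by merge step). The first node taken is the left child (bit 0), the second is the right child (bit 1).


Huffman tree construction:
Step 1: Merge G(3) + I(4) = 7
Step 2: Merge (G+I)(7) + E(11) = 18
Step 3: Merge D(16) + ((G+I)+E)(18) = 34
Read each symbol's code off the tree from the root (left child = 0, right child = 1).

Codes:
  I: 101 (length 3)
  D: 0 (length 1)
  G: 100 (length 3)
  E: 11 (length 2)
Average code length: 59/34 = 1.7353 bits/symbol


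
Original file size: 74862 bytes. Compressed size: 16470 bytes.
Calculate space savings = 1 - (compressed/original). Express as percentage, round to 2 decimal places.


ratio = compressed/original = 16470/74862 = 0.220005
savings = 1 - ratio = 1 - 0.220005 = 0.779995
as a percentage: 0.779995 * 100 = 78.0%

Space savings = 1 - 16470/74862 = 78.0%


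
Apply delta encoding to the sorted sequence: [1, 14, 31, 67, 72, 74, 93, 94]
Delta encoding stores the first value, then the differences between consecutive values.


First value: 1
Deltas:
  14 - 1 = 13
  31 - 14 = 17
  67 - 31 = 36
  72 - 67 = 5
  74 - 72 = 2
  93 - 74 = 19
  94 - 93 = 1


Delta encoded: [1, 13, 17, 36, 5, 2, 19, 1]


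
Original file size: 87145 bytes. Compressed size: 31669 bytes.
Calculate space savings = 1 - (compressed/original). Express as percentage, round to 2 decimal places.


ratio = compressed/original = 31669/87145 = 0.363406
savings = 1 - ratio = 1 - 0.363406 = 0.636594
as a percentage: 0.636594 * 100 = 63.66%

Space savings = 1 - 31669/87145 = 63.66%


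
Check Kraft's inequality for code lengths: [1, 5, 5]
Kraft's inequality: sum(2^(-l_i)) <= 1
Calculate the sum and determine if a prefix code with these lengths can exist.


Sum = 2^(-1) + 2^(-5) + 2^(-5)
    = 0.5 + 0.03125 + 0.03125
    = 18/32 = 0.5625
Since 0.5625 <= 1, Kraft's inequality IS satisfied.
A prefix code with these lengths CAN exist.

Kraft sum = 0.5625. Satisfied.


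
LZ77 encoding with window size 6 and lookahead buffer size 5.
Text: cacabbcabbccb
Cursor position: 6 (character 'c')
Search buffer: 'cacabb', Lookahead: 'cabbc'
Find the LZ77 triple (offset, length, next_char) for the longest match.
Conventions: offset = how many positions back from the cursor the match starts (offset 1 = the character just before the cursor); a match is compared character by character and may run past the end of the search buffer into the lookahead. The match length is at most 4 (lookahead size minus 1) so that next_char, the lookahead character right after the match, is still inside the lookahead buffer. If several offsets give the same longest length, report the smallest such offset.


Try each offset into the search buffer:
  offset=1 (pos 5, char 'b'): match length 0
  offset=2 (pos 4, char 'b'): match length 0
  offset=3 (pos 3, char 'a'): match length 0
  offset=4 (pos 2, char 'c'): match length 4
  offset=5 (pos 1, char 'a'): match length 0
  offset=6 (pos 0, char 'c'): match length 2
Longest match has length 4 at offset 4.
next_char = character at position 6 + 4 = 10 -> 'c'

Best match: offset=4, length=4 (matching 'cabb' starting at position 2)
LZ77 triple: (4, 4, 'c')


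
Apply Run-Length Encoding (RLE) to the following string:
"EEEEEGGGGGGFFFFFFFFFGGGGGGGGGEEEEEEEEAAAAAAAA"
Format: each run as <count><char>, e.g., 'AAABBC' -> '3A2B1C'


Scanning runs left to right:
  i=0: run of 'E' x 5 -> '5E'
  i=5: run of 'G' x 6 -> '6G'
  i=11: run of 'F' x 9 -> '9F'
  i=20: run of 'G' x 9 -> '9G'
  i=29: run of 'E' x 8 -> '8E'
  i=37: run of 'A' x 8 -> '8A'

RLE = 5E6G9F9G8E8A


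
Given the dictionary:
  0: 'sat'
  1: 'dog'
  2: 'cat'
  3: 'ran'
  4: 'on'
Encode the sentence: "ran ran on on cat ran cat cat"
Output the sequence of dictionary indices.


Look up each word in the dictionary:
  'ran' -> 3
  'ran' -> 3
  'on' -> 4
  'on' -> 4
  'cat' -> 2
  'ran' -> 3
  'cat' -> 2
  'cat' -> 2

Encoded: [3, 3, 4, 4, 2, 3, 2, 2]


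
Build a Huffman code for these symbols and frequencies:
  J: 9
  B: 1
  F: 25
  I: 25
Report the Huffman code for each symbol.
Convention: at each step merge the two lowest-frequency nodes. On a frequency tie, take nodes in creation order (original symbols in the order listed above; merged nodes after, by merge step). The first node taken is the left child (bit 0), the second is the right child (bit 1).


Huffman tree construction:
Step 1: Merge B(1) + J(9) = 10
Step 2: Merge (B+J)(10) + F(25) = 35
Step 3: Merge I(25) + ((B+J)+F)(35) = 60
Read each symbol's code off the tree from the root (left child = 0, right child = 1).

Codes:
  J: 101 (length 3)
  B: 100 (length 3)
  F: 11 (length 2)
  I: 0 (length 1)
Average code length: 105/60 = 1.7500 bits/symbol


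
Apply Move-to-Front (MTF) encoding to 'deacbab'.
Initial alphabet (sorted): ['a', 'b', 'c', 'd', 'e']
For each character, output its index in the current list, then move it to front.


MTF encoding:
'd': index 3 in ['a', 'b', 'c', 'd', 'e'] -> ['d', 'a', 'b', 'c', 'e']
'e': index 4 in ['d', 'a', 'b', 'c', 'e'] -> ['e', 'd', 'a', 'b', 'c']
'a': index 2 in ['e', 'd', 'a', 'b', 'c'] -> ['a', 'e', 'd', 'b', 'c']
'c': index 4 in ['a', 'e', 'd', 'b', 'c'] -> ['c', 'a', 'e', 'd', 'b']
'b': index 4 in ['c', 'a', 'e', 'd', 'b'] -> ['b', 'c', 'a', 'e', 'd']
'a': index 2 in ['b', 'c', 'a', 'e', 'd'] -> ['a', 'b', 'c', 'e', 'd']
'b': index 1 in ['a', 'b', 'c', 'e', 'd'] -> ['b', 'a', 'c', 'e', 'd']


Output: [3, 4, 2, 4, 4, 2, 1]
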